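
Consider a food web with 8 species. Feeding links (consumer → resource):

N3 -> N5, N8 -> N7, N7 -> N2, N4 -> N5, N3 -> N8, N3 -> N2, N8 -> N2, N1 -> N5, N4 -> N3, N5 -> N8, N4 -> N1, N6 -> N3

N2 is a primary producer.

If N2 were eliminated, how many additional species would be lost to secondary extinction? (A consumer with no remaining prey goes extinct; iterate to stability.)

Remove N2.
Round 1: N7 (all prey gone) → extinct.
Round 2: N8 (all prey gone) → extinct.
Round 3: N5 (all prey gone) → extinct.
Round 4: N3 (all prey gone), N1 (all prey gone) → extinct.
Round 5: N6 (all prey gone), N4 (all prey gone) → extinct.
No further losses. Total secondary extinctions: 7.

7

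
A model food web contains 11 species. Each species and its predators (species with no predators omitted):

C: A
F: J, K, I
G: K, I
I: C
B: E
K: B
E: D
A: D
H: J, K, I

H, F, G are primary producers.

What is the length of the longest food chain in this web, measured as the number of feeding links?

4 links

One longest chain: H → K → B → E → D.
It has 5 species and 4 links.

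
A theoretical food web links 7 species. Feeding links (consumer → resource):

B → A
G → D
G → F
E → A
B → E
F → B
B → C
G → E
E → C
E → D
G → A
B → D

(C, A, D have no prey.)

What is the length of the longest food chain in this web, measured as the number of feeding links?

4 links

One longest chain: C → E → B → F → G.
It has 5 species and 4 links.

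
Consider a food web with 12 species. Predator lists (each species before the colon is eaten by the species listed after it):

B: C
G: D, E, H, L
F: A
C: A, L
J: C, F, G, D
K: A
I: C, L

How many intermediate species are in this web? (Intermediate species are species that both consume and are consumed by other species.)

Intermediate species (has both prey and predators): C, F, G.
Count: 3.

3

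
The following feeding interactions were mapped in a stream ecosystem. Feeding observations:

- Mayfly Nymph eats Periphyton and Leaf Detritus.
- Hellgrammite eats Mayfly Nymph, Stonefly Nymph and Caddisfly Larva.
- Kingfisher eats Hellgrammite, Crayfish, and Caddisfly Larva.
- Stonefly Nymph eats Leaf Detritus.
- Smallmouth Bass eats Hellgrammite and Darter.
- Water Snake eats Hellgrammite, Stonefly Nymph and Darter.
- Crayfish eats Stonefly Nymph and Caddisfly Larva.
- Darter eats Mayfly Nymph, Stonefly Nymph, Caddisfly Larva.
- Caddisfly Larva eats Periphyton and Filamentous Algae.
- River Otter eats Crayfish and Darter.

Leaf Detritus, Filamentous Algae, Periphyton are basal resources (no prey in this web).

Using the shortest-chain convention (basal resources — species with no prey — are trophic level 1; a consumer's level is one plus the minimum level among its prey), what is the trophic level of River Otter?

Filamentous Algae has no prey (basal) → level 1.
Caddisfly Larva eats Filamentous Algae → level 2.
Darter eats Caddisfly Larva → level 3.
River Otter eats Darter → level 4.
No prey of River Otter is below level 3, so 4 is the minimum.

Trophic level 4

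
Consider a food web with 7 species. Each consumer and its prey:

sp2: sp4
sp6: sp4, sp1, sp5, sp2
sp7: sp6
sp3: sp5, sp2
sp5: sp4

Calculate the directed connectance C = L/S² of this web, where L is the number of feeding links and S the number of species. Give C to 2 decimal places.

The web has S = 7 species and L = 9 feeding links.
C = L / S² = 9 / 49 = 0.1837 ≈ 0.18.

C = 0.18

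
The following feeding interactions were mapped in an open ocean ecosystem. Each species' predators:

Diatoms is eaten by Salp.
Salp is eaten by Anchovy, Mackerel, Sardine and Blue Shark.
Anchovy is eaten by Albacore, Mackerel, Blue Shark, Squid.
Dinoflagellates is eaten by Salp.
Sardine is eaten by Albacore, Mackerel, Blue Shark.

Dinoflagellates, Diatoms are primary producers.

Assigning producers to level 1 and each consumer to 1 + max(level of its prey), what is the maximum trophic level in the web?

4

Producers (level 1): Dinoflagellates, Diatoms.
Dinoflagellates → Salp → Sardine → Albacore gives Albacore level 4.
No species has a prey at level 4, so no species reaches level 5.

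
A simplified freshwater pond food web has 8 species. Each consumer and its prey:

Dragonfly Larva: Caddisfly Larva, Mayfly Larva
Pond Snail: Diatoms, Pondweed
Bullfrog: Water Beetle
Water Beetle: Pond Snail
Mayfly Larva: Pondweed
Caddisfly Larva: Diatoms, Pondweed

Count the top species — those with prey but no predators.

2

Top species (has prey, but nothing eats it): Dragonfly Larva, Bullfrog.
Count: 2.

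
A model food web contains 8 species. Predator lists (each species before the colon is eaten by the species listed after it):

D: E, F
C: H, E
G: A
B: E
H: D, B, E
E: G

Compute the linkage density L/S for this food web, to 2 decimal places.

L/S = 1.25

There are L = 10 links among S = 8 species.
L/S = 10/8 = 1.2500 ≈ 1.25.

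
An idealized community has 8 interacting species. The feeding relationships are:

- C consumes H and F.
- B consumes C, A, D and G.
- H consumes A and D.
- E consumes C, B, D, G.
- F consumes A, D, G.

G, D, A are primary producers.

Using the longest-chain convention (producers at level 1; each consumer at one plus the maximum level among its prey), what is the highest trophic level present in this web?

Producers (level 1): G, D, A.
D → H → C → B → E gives E level 5.
No species has a prey at level 5, so no species reaches level 6.

5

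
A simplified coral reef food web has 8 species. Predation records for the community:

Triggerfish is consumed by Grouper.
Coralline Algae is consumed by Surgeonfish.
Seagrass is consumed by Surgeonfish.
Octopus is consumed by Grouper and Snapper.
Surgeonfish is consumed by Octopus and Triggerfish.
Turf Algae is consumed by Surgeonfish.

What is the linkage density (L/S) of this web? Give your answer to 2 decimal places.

There are L = 8 links among S = 8 species.
L/S = 8/8 = 1.0000 ≈ 1.00.

L/S = 1.00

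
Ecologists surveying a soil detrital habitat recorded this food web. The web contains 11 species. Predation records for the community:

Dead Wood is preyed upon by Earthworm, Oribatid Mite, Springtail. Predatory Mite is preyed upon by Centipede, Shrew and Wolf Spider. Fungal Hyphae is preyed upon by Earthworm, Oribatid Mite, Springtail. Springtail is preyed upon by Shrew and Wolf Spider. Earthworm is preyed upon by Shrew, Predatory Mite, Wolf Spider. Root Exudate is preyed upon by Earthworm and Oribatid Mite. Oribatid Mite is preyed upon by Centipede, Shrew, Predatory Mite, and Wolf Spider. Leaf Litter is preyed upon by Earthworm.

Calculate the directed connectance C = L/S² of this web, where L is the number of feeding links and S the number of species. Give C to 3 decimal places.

The web has S = 11 species and L = 21 feeding links.
C = L / S² = 21 / 121 = 0.1736 ≈ 0.174.

C = 0.174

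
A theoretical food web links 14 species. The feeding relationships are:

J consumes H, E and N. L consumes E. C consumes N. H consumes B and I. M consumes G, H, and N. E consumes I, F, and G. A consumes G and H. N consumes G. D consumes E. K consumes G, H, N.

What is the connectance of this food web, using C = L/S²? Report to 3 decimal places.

C = 0.102

The web has S = 14 species and L = 20 feeding links.
C = L / S² = 20 / 196 = 0.1020 ≈ 0.102.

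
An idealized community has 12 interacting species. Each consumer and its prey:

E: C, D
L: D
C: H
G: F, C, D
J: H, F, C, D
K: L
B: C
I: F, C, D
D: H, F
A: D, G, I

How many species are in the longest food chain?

One longest chain: H → C → I → A.
It has 4 species and 3 links.

4 species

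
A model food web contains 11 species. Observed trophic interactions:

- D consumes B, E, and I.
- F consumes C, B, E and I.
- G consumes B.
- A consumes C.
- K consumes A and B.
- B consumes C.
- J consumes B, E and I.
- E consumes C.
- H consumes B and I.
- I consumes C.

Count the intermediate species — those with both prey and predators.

4

Intermediate species (has both prey and predators): A, I, E, B.
Count: 4.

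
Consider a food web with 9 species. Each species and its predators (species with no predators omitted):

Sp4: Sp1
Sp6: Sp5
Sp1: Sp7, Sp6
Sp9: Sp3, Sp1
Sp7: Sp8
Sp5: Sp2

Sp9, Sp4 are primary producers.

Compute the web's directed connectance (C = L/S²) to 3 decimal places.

C = 0.099

The web has S = 9 species and L = 8 feeding links.
C = L / S² = 8 / 81 = 0.0988 ≈ 0.099.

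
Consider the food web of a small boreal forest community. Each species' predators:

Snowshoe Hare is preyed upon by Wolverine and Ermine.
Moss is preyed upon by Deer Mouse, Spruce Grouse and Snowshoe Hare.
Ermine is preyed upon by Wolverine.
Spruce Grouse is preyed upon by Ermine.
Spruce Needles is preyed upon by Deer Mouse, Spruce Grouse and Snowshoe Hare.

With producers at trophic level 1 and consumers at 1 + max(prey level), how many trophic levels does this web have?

4

Producers (level 1): Spruce Needles, Moss.
Spruce Needles → Spruce Grouse → Ermine → Wolverine gives Wolverine level 4.
No species has a prey at level 4, so no species reaches level 5.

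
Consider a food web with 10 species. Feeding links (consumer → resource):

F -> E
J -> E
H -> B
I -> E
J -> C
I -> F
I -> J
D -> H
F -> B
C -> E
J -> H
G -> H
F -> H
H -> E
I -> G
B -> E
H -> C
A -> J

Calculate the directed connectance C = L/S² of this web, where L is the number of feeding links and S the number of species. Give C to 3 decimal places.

C = 0.180

The web has S = 10 species and L = 18 feeding links.
C = L / S² = 18 / 100 = 0.1800 ≈ 0.180.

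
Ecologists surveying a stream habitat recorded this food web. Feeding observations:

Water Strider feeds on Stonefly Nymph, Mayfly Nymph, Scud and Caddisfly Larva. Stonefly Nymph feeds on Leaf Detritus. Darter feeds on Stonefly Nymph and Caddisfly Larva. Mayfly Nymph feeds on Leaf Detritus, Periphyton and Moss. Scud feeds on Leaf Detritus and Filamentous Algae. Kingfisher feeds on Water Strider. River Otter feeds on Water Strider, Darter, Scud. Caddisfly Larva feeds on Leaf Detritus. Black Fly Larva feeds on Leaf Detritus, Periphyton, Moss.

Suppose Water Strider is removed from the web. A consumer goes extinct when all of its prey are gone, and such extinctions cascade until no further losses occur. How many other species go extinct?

Remove Water Strider.
Round 1: Kingfisher (all prey gone) → extinct.
No further losses. Total secondary extinctions: 1.

1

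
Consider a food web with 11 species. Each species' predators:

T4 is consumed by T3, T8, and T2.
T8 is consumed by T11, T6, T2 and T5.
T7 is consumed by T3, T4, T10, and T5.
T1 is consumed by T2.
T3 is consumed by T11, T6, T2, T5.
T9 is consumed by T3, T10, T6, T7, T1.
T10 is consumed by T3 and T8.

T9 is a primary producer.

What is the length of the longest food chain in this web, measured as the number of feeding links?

4 links

One longest chain: T9 → T7 → T4 → T8 → T11.
It has 5 species and 4 links.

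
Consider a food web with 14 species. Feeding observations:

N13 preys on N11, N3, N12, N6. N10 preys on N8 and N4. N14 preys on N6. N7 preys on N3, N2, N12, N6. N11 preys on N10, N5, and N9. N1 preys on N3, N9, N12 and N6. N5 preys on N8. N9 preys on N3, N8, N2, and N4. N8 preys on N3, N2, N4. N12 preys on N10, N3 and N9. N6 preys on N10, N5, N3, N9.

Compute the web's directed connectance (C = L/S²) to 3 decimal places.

The web has S = 14 species and L = 33 feeding links.
C = L / S² = 33 / 196 = 0.1684 ≈ 0.168.

C = 0.168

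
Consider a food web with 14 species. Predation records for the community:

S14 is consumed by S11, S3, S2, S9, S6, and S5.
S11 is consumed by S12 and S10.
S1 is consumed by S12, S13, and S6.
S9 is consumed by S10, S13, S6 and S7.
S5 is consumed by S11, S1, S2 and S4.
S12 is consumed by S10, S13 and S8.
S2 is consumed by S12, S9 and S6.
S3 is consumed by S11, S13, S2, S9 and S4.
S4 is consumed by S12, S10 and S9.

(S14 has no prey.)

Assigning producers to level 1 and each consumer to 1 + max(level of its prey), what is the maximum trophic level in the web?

Producers (level 1): S14.
S14 → S5 → S4 → S12 → S8 gives S8 level 5.
No species has a prey at level 5, so no species reaches level 6.

5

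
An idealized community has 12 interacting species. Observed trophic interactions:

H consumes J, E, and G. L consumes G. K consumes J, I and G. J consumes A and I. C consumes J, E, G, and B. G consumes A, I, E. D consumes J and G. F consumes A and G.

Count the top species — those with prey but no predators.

Top species (has prey, but nothing eats it): D, L, C, H, F, K.
Count: 6.

6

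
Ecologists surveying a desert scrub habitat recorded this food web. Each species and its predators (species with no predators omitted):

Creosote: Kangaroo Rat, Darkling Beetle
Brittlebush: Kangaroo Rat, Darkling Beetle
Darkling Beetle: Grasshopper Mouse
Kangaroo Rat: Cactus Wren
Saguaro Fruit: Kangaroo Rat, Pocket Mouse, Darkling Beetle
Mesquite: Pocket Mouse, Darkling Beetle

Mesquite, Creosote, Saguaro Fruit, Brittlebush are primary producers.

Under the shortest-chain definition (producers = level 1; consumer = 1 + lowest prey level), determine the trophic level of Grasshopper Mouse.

Trophic level 3

Mesquite is a producer → level 1.
Darkling Beetle eats Mesquite → level 2.
Grasshopper Mouse eats Darkling Beetle → level 3.
No prey of Grasshopper Mouse is below level 2, so 3 is the minimum.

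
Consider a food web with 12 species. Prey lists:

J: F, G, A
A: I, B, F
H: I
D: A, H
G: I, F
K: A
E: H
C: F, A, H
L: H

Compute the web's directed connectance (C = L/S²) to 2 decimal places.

The web has S = 12 species and L = 17 feeding links.
C = L / S² = 17 / 144 = 0.1181 ≈ 0.12.

C = 0.12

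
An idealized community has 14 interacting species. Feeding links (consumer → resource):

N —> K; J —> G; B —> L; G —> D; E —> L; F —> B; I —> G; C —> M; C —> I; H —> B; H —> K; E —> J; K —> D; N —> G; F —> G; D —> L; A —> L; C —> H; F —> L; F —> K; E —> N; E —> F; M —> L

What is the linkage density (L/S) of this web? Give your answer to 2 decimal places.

There are L = 23 links among S = 14 species.
L/S = 23/14 = 1.6429 ≈ 1.64.

L/S = 1.64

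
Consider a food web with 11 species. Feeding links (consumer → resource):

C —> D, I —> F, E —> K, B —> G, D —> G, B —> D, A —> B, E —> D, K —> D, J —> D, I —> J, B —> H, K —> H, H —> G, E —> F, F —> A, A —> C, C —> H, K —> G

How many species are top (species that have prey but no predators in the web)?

Top species (has prey, but nothing eats it): E, I.
Count: 2.

2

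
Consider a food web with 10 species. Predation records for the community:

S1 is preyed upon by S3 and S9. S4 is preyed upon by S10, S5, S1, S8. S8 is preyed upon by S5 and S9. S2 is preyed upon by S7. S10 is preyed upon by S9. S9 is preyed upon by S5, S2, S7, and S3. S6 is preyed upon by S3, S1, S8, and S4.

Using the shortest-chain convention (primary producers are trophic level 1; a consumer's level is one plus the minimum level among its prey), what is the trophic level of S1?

Trophic level 2

S6 is a producer → level 1.
S1 eats S6 → level 2.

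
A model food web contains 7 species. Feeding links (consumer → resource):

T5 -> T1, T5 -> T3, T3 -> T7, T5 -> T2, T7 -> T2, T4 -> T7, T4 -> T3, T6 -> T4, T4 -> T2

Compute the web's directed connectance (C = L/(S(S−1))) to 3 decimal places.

C = 0.214

The web has S = 7 species and L = 9 feeding links.
C = L / (S(S−1)) = 9 / 42 = 0.2143 ≈ 0.214.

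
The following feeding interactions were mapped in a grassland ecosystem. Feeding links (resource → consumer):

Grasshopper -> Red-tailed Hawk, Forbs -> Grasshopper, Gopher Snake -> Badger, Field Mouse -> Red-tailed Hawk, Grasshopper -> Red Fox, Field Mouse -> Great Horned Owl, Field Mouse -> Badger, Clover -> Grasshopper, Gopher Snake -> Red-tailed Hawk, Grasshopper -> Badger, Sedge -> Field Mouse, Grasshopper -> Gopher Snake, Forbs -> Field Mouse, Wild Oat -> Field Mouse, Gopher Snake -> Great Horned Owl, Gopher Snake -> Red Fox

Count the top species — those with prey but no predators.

4

Top species (has prey, but nothing eats it): Red Fox, Great Horned Owl, Badger, Red-tailed Hawk.
Count: 4.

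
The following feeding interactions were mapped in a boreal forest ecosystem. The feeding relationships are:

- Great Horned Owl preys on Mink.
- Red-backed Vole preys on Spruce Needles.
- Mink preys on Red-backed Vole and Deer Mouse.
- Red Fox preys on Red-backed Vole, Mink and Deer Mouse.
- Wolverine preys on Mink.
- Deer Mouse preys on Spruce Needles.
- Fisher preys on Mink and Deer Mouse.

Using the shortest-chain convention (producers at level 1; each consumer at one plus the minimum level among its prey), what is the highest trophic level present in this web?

4

Producers (level 1): Spruce Needles.
Following each consumer down to its lowest-level prey: Spruce Needles → Red-backed Vole → Mink → Wolverine (levels 1 through 4).
All prey of Wolverine (Mink 3) are at level 3 or above, so Wolverine is at level 1 + 3 = 4.
Every consumer has at least one prey at level 3 or below, so none exceeds level 4.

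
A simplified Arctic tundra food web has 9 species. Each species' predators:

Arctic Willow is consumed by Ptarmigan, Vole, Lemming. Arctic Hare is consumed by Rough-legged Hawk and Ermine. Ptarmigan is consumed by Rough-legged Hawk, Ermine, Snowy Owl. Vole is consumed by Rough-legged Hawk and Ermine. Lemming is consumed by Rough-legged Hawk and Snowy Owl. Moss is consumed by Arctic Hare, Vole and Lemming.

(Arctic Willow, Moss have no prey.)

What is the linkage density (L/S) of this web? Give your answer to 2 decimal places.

L/S = 1.67

There are L = 15 links among S = 9 species.
L/S = 15/9 = 1.6667 ≈ 1.67.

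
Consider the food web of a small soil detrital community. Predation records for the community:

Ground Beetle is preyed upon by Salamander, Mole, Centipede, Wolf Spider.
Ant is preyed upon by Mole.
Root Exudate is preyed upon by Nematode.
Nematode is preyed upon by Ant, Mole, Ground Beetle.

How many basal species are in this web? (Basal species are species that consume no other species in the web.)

1

Basal species (no prey listed): Root Exudate.
Count: 1.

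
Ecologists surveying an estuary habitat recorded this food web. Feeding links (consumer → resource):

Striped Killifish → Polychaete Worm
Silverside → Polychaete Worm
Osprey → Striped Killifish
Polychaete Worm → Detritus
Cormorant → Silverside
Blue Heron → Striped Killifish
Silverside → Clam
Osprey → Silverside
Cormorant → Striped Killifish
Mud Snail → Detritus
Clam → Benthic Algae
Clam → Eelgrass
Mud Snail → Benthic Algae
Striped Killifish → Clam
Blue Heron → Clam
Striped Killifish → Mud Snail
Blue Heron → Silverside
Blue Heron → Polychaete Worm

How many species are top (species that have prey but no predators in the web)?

3

Top species (has prey, but nothing eats it): Osprey, Cormorant, Blue Heron.
Count: 3.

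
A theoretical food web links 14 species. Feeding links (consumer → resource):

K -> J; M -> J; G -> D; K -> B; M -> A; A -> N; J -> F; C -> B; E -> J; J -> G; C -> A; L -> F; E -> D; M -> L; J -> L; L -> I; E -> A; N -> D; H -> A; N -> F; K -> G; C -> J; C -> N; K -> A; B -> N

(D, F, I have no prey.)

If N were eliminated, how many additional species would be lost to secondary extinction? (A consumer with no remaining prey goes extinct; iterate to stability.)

3

Remove N.
Round 1: A (all prey gone), B (all prey gone) → extinct.
Round 2: H (all prey gone) → extinct.
No further losses. Total secondary extinctions: 3.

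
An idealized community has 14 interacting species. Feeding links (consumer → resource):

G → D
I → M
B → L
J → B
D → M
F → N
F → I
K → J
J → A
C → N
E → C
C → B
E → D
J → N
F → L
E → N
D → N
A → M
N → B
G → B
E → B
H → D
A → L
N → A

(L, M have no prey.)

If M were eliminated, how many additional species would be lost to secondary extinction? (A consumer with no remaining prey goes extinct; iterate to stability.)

1

Remove M.
Round 1: I (all prey gone) → extinct.
No further losses. Total secondary extinctions: 1.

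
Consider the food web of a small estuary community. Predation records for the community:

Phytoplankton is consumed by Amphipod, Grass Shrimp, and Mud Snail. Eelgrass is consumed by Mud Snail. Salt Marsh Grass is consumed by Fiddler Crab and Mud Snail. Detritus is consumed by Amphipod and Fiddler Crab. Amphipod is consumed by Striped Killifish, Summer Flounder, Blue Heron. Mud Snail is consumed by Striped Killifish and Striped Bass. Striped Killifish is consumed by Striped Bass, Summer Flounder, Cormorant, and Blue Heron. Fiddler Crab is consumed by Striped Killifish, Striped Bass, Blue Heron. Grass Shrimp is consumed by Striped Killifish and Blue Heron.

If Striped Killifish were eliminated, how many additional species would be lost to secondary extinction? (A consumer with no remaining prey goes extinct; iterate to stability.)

1

Remove Striped Killifish.
Round 1: Cormorant (all prey gone) → extinct.
No further losses. Total secondary extinctions: 1.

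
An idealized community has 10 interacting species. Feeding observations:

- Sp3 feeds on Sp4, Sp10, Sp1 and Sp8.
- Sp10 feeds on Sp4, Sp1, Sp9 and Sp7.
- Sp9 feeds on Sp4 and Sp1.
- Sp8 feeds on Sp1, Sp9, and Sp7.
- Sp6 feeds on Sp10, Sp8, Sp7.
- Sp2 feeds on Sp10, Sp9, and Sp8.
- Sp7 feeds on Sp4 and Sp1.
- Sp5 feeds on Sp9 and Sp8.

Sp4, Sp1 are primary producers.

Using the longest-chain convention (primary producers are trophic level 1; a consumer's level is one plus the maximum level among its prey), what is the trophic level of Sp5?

Trophic level 4

Sp4 is a producer → level 1.
Sp7 eats Sp4 (level 1); other prey at levels: Sp1 1 → level 2.
Sp8 eats Sp7 (level 2); other prey at levels: Sp1 1, Sp9 2 → level 3.
Sp5 eats Sp8 (level 3); other prey at levels: Sp9 2 → level 4.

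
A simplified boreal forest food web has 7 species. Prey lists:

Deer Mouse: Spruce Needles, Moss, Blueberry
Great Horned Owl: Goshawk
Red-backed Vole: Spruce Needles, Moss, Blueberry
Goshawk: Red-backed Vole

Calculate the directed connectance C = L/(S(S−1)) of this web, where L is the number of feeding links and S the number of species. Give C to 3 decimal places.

C = 0.190

The web has S = 7 species and L = 8 feeding links.
C = L / (S(S−1)) = 8 / 42 = 0.1905 ≈ 0.190.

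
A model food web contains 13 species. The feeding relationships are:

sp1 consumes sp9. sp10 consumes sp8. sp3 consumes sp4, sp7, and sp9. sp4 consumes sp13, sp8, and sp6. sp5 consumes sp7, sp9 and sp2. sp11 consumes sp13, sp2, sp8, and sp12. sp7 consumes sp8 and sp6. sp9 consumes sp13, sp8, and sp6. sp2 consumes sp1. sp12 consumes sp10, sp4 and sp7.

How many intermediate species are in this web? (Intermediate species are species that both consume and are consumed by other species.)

7

Intermediate species (has both prey and predators): sp10, sp4, sp7, sp9, sp12, sp1, sp2.
Count: 7.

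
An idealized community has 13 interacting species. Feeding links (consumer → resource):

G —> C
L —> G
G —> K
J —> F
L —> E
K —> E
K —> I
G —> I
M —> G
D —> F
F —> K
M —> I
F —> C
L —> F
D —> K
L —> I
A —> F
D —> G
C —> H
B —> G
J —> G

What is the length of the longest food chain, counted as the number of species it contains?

One longest chain: H → C → F → A.
It has 4 species and 3 links.

4 species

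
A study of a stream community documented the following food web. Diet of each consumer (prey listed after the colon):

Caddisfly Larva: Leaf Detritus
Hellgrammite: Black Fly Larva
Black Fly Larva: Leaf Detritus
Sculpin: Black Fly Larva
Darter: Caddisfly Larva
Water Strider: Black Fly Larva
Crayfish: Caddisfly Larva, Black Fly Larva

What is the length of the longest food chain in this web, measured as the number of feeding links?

2 links

One longest chain: Leaf Detritus → Black Fly Larva → Hellgrammite.
It has 3 species and 2 links.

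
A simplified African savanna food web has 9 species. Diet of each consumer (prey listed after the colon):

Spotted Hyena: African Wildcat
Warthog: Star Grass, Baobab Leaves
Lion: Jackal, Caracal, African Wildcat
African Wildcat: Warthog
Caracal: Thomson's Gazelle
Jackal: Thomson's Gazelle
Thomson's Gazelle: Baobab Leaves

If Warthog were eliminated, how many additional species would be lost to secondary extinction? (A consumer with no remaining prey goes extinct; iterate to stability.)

2

Remove Warthog.
Round 1: African Wildcat (all prey gone) → extinct.
Round 2: Spotted Hyena (all prey gone) → extinct.
No further losses. Total secondary extinctions: 2.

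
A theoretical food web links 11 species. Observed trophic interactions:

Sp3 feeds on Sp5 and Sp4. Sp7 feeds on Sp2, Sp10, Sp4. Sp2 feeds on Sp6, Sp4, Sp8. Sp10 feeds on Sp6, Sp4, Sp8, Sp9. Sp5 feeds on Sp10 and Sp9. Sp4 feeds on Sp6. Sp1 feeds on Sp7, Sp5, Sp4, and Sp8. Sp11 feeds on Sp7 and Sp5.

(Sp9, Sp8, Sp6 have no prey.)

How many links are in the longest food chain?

4 links

One longest chain: Sp6 → Sp4 → Sp10 → Sp5 → Sp1.
It has 5 species and 4 links.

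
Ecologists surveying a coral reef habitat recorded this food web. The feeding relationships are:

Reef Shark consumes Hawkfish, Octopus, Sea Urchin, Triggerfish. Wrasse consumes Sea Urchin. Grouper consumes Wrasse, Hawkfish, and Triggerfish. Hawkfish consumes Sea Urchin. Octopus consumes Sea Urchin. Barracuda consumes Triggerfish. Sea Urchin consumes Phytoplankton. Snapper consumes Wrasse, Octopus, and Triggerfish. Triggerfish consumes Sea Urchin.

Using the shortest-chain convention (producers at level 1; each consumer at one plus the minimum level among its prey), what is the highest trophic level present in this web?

4

Producers (level 1): Phytoplankton.
Following each consumer down to its lowest-level prey: Phytoplankton → Sea Urchin → Triggerfish → Barracuda (levels 1 through 4).
All prey of Barracuda (Triggerfish 3) are at level 3 or above, so Barracuda is at level 1 + 3 = 4.
Every consumer has at least one prey at level 3 or below, so none exceeds level 4.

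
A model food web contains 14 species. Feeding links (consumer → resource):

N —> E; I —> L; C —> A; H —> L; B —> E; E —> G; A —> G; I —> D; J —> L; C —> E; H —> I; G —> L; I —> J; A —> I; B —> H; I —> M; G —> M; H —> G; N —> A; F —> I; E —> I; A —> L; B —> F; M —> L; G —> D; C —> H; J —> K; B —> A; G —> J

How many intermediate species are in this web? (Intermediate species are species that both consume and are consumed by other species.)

Intermediate species (has both prey and predators): J, M, I, G, E, H, F, A.
Count: 8.

8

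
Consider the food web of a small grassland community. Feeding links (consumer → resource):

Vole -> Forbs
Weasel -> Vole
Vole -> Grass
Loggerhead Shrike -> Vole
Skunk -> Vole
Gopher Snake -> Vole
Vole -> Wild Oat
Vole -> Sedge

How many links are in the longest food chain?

One longest chain: Wild Oat → Vole → Gopher Snake.
It has 3 species and 2 links.

2 links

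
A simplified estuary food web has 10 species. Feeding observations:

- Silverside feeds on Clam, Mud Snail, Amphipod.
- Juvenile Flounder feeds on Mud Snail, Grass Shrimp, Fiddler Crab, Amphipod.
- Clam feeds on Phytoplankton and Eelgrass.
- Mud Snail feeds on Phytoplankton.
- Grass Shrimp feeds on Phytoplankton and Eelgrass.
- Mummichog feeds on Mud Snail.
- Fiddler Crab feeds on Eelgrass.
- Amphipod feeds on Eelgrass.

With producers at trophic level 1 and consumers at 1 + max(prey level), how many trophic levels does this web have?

Producers (level 1): Phytoplankton, Eelgrass.
Phytoplankton → Mud Snail → Mummichog gives Mummichog level 3.
No species has a prey at level 3, so no species reaches level 4.

3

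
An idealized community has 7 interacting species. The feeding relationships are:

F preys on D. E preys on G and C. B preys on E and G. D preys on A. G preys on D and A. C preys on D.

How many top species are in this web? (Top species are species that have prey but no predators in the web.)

2

Top species (has prey, but nothing eats it): F, B.
Count: 2.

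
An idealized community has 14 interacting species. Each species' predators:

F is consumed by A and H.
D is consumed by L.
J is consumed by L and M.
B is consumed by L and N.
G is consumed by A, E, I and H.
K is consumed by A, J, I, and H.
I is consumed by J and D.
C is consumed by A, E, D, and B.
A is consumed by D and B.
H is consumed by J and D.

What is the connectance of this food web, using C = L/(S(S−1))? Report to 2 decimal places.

C = 0.14

The web has S = 14 species and L = 25 feeding links.
C = L / (S(S−1)) = 25 / 182 = 0.1374 ≈ 0.14.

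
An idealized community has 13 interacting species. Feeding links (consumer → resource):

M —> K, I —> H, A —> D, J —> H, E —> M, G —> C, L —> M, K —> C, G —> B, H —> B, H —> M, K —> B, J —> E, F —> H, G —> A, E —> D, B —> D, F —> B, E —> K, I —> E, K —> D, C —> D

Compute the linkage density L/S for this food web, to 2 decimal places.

There are L = 22 links among S = 13 species.
L/S = 22/13 = 1.6923 ≈ 1.69.

L/S = 1.69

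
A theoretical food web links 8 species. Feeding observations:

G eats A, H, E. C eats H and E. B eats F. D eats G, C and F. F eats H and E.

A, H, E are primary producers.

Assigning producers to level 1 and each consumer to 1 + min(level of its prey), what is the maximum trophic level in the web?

3

Producers (level 1): A, H, E.
Following each consumer down to its lowest-level prey: H → F → B (levels 1 through 3).
All prey of B (F 2) are at level 2 or above, so B is at level 1 + 2 = 3.
Every consumer has at least one prey at level 2 or below, so none exceeds level 3.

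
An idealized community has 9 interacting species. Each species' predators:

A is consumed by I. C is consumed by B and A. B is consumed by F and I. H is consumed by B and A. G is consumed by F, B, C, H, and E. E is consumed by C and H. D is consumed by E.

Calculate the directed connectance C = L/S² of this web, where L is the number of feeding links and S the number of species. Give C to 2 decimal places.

C = 0.19

The web has S = 9 species and L = 15 feeding links.
C = L / S² = 15 / 81 = 0.1852 ≈ 0.19.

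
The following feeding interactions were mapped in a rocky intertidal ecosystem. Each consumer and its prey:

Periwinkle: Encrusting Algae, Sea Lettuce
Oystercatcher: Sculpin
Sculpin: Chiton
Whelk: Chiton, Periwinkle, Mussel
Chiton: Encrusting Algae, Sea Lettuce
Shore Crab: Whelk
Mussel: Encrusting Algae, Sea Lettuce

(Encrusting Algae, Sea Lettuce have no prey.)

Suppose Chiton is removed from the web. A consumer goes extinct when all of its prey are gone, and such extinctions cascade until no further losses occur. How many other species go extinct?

Remove Chiton.
Round 1: Sculpin (all prey gone) → extinct.
Round 2: Oystercatcher (all prey gone) → extinct.
No further losses. Total secondary extinctions: 2.

2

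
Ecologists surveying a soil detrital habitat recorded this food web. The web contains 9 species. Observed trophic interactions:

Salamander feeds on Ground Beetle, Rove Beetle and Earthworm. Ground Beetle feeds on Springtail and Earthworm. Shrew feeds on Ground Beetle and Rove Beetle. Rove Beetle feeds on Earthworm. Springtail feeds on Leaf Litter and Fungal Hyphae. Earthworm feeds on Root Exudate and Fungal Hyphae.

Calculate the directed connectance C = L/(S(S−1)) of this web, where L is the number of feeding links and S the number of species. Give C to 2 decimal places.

The web has S = 9 species and L = 12 feeding links.
C = L / (S(S−1)) = 12 / 72 = 0.1667 ≈ 0.17.

C = 0.17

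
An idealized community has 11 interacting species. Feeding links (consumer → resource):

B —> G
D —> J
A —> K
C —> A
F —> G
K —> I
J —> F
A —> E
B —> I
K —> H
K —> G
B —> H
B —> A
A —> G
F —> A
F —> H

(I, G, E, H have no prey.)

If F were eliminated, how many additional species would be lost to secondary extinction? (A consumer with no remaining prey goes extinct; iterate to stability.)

2

Remove F.
Round 1: J (all prey gone) → extinct.
Round 2: D (all prey gone) → extinct.
No further losses. Total secondary extinctions: 2.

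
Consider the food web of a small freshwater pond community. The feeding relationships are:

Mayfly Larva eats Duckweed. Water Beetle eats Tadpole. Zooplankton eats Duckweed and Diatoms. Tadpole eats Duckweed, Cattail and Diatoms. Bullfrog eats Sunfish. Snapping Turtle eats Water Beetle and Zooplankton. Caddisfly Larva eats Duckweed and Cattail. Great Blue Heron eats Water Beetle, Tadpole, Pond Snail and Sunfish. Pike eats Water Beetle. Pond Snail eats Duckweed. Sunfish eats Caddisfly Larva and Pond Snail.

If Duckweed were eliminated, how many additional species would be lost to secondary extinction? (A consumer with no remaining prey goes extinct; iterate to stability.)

Remove Duckweed.
Round 1: Mayfly Larva (all prey gone), Pond Snail (all prey gone) → extinct.
No further losses. Total secondary extinctions: 2.

2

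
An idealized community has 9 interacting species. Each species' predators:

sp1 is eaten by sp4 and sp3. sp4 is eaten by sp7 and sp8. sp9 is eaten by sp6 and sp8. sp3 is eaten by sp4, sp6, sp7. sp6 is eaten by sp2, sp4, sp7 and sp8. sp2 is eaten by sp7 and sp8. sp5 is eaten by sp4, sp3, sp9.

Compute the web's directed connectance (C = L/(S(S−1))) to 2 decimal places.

The web has S = 9 species and L = 18 feeding links.
C = L / (S(S−1)) = 18 / 72 = 0.2500 ≈ 0.25.

C = 0.25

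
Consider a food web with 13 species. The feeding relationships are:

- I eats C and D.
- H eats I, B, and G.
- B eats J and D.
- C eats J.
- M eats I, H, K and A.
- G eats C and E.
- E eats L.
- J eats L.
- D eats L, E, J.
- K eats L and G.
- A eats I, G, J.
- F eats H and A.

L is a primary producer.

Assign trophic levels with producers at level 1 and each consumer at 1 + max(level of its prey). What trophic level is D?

Trophic level 3

L is a producer → level 1.
J eats L → level 2.
D eats J (level 2); other prey at levels: L 1, E 2 → level 3.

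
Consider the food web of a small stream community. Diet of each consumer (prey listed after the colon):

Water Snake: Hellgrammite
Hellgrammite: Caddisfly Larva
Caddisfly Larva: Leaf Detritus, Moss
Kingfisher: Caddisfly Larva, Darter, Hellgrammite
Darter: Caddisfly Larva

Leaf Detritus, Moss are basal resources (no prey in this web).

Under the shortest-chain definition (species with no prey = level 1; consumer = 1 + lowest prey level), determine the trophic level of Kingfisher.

Leaf Detritus has no prey (basal) → level 1.
Caddisfly Larva eats Leaf Detritus → level 2.
Kingfisher eats Caddisfly Larva → level 3.
No prey of Kingfisher is below level 2, so 3 is the minimum.

Trophic level 3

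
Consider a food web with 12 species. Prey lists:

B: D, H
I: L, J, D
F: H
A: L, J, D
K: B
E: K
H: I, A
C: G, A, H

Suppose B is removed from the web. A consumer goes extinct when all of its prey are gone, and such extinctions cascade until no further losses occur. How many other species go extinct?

Remove B.
Round 1: K (all prey gone) → extinct.
Round 2: E (all prey gone) → extinct.
No further losses. Total secondary extinctions: 2.

2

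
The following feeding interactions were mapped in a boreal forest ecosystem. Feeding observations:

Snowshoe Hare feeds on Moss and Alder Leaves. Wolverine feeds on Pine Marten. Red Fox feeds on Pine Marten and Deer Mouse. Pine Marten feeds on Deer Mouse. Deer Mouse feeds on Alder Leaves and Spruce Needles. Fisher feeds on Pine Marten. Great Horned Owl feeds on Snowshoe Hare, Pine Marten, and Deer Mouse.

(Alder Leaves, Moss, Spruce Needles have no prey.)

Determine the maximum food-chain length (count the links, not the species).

One longest chain: Alder Leaves → Deer Mouse → Pine Marten → Great Horned Owl.
It has 4 species and 3 links.

3 links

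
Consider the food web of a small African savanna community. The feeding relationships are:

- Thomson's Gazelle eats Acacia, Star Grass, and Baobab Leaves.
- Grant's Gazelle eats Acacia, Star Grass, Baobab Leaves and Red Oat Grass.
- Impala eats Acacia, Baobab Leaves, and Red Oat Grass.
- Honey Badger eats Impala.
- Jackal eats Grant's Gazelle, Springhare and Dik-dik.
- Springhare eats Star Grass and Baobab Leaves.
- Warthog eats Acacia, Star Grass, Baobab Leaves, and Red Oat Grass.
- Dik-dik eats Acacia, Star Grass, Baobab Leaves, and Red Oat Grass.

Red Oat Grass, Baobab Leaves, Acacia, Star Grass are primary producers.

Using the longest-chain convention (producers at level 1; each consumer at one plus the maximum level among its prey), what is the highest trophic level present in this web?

Producers (level 1): Red Oat Grass, Baobab Leaves, Acacia, Star Grass.
Red Oat Grass → Impala → Honey Badger gives Honey Badger level 3.
No species has a prey at level 3, so no species reaches level 4.

3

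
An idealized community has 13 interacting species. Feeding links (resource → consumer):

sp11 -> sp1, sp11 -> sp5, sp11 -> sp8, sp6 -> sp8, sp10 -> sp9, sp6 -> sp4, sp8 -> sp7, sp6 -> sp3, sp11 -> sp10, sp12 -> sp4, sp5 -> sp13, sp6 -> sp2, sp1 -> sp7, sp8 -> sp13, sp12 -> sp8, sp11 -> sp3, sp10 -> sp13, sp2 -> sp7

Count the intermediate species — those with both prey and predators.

Intermediate species (has both prey and predators): sp2, sp8, sp5, sp1, sp10.
Count: 5.

5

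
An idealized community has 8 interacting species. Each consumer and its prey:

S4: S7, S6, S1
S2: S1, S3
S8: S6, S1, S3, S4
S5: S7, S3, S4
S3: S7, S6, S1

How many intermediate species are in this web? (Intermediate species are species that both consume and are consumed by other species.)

2

Intermediate species (has both prey and predators): S3, S4.
Count: 2.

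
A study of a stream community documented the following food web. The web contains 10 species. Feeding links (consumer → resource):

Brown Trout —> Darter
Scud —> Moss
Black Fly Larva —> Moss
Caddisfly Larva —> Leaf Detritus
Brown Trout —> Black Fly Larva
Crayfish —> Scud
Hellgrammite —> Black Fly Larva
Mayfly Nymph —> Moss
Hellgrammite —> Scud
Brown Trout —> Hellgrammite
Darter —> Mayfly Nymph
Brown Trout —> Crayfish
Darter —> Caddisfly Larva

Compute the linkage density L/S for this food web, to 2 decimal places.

There are L = 13 links among S = 10 species.
L/S = 13/10 = 1.3000 ≈ 1.30.

L/S = 1.30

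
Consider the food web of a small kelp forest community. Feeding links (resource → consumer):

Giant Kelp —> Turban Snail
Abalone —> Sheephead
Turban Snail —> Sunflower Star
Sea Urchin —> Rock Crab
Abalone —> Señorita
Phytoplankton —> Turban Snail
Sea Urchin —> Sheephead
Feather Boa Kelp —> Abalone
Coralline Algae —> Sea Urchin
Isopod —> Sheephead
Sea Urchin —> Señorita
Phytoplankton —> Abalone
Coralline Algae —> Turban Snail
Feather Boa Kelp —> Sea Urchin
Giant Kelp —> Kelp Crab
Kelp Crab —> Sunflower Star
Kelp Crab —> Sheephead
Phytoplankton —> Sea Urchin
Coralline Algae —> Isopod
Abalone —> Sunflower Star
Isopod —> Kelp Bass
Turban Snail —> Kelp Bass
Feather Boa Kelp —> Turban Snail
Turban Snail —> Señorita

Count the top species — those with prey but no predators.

Top species (has prey, but nothing eats it): Kelp Bass, Sheephead, Rock Crab, Sunflower Star, Señorita.
Count: 5.

5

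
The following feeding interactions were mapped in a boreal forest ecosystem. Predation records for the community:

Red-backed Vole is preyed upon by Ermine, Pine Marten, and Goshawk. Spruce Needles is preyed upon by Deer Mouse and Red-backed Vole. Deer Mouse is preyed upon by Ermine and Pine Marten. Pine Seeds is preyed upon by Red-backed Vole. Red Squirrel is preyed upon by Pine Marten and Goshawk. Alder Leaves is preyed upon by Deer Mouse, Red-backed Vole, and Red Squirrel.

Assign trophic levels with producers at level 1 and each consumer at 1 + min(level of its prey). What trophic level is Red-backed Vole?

Trophic level 2

Spruce Needles is a producer → level 1.
Red-backed Vole eats Spruce Needles → level 2.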